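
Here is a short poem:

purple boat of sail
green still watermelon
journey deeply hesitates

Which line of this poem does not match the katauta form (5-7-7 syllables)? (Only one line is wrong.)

Line 1: "purple boat of sail": 2+1+1+1 = 5 ✓
Line 2: "green still watermelon": 1+1+4 = 6 (expected 7)
Line 3: "journey deeply hesitates": 2+2+3 = 7 ✓

Line 2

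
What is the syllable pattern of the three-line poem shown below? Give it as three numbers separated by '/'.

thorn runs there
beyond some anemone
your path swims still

3/7/4

Line 1: "thorn runs there": 1+1+1 = 3
Line 2: "beyond some anemone": 2+1+4 = 7
Line 3: "your path swims still": 1+1+1+1 = 4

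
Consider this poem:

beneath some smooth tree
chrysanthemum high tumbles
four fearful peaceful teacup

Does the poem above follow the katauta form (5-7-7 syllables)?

Yes

Line 1: beneath (2), some (1), smooth (1), tree (1) → 5 ✓
Line 2: chrysanthemum (4), high (1), tumbles (2) → 7 ✓
Line 3: four (1), fearful (2), peaceful (2), teacup (2) → 7 ✓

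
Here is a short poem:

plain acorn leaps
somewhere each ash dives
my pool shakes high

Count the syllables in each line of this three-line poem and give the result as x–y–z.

4–5–4

Line 1: plain (1), acorn (2), leaps (1) → 4
Line 2: somewhere (2), each (1), ash (1), dives (1) → 5
Line 3: my (1), pool (1), shakes (1), high (1) → 4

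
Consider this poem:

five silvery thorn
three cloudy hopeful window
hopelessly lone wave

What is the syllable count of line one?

5

Line one: five (1), silvery (3), thorn (1) → 5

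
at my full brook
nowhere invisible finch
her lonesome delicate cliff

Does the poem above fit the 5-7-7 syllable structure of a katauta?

Line 1: at(1) + my(1) + full(1) + brook(1) = 4 (expected 5)
Line 2: nowhere(2) + invisible(4) + finch(1) = 7 ✓
Line 3: her(1) + lonesome(2) + delicate(3) + cliff(1) = 7 ✓

No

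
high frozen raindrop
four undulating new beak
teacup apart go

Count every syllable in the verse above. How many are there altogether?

Line 1: high (1), frozen (2), raindrop (2) → 5
Line 2: four (1), undulating (4), new (1), beak (1) → 7
Line 3: teacup (2), apart (2), go (1) → 5
Total: 5 + 7 + 5 = 17

17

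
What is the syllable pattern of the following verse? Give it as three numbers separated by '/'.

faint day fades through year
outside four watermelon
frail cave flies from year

5/7/5

Line 1: "faint day fades through year": 1+1+1+1+1 = 5
Line 2: "outside four watermelon": 2+1+4 = 7
Line 3: "frail cave flies from year": 1+1+1+1+1 = 5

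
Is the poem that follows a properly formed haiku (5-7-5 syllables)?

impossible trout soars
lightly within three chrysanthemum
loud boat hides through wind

Line 1: "impossible trout soars": 4+1+1 = 6 (expected 5)
Line 2: "lightly within three chrysanthemum": 2+2+1+4 = 9 (expected 7)
Line 3: "loud boat hides through wind": 1+1+1+1+1 = 5 ✓

No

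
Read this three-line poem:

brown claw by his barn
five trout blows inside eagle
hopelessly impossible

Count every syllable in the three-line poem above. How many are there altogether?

Line 1: "brown claw by his barn": 1+1+1+1+1 = 5
Line 2: "five trout blows inside eagle": 1+1+1+2+2 = 7
Line 3: "hopelessly impossible": 3+4 = 7
Total: 5 + 7 + 7 = 19

19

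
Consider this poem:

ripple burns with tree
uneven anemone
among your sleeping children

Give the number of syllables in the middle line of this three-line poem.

The middle line: uneven (3), anemone (4) → 7

7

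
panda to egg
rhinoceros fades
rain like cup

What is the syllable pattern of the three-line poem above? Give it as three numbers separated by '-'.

Line 1: panda(2) + to(1) + egg(1) = 4
Line 2: rhinoceros(4) + fades(1) = 5
Line 3: rain(1) + like(1) + cup(1) = 3

4-5-3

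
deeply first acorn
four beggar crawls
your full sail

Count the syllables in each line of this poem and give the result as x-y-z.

5-4-3

Line 1: "deeply first acorn": 2+1+2 = 5
Line 2: "four beggar crawls": 1+2+1 = 4
Line 3: "your full sail": 1+1+1 = 3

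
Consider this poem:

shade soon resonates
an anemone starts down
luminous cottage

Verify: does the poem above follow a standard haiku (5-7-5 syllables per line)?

Line 1: shade(1) + soon(1) + resonates(3) = 5 ✓
Line 2: an(1) + anemone(4) + starts(1) + down(1) = 7 ✓
Line 3: luminous(3) + cottage(2) = 5 ✓

Yes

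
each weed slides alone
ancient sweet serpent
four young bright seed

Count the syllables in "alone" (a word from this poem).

2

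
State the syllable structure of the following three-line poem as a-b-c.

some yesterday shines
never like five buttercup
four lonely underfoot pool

Line 1: some(1) + yesterday(3) + shines(1) = 5
Line 2: never(2) + like(1) + five(1) + buttercup(3) = 7
Line 3: four(1) + lonely(2) + underfoot(3) + pool(1) = 7

5-7-7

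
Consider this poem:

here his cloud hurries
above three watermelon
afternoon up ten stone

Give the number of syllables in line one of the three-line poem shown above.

5

Line one: here(1) + his(1) + cloud(1) + hurries(2) = 5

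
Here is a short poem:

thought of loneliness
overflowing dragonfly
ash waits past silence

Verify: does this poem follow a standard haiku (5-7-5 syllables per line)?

Line 1: "thought of loneliness": 1+1+3 = 5 ✓
Line 2: "overflowing dragonfly": 4+3 = 7 ✓
Line 3: "ash waits past silence": 1+1+1+2 = 5 ✓

Yes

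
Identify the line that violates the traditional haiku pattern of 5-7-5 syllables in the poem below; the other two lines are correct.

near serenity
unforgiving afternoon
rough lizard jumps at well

Line 1: near(1) + serenity(4) = 5 ✓
Line 2: unforgiving(4) + afternoon(3) = 7 ✓
Line 3: rough(1) + lizard(2) + jumps(1) + at(1) + well(1) = 6 (expected 5)

Line 3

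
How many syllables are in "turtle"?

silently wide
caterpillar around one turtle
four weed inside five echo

2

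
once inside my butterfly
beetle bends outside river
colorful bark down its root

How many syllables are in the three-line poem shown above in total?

21

Line 1: once(1) + inside(2) + my(1) + butterfly(3) = 7
Line 2: beetle(2) + bends(1) + outside(2) + river(2) = 7
Line 3: colorful(3) + bark(1) + down(1) + its(1) + root(1) = 7
Total: 7 + 7 + 7 = 21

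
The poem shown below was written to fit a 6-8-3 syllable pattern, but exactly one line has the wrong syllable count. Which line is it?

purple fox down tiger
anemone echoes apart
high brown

Line 3

Line 1: purple(2) + fox(1) + down(1) + tiger(2) = 6 ✓
Line 2: anemone(4) + echoes(2) + apart(2) = 8 ✓
Line 3: high(1) + brown(1) = 2 (expected 3)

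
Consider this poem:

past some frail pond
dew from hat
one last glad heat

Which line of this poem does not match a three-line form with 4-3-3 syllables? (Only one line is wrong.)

Line 3

Line 1: past (1), some (1), frail (1), pond (1) → 4 ✓
Line 2: dew (1), from (1), hat (1) → 3 ✓
Line 3: one (1), last (1), glad (1), heat (1) → 4 (expected 3)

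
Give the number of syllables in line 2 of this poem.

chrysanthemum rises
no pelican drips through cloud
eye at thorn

7

Line 2: no (1), pelican (3), drips (1), through (1), cloud (1) → 7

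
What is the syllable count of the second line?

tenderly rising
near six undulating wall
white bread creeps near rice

7

The second line: near (1), six (1), undulating (4), wall (1) → 7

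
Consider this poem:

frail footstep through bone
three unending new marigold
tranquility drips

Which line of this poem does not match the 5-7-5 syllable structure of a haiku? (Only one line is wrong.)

Line 1: frail (1), footstep (2), through (1), bone (1) → 5 ✓
Line 2: three (1), unending (3), new (1), marigold (3) → 8 (expected 7)
Line 3: tranquility (4), drips (1) → 5 ✓

The second line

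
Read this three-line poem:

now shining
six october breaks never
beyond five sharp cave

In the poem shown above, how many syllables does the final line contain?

5

The final line: beyond(2) + five(1) + sharp(1) + cave(1) = 5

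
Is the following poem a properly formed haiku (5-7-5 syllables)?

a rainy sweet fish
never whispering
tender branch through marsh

Line 1: a (1), rainy (2), sweet (1), fish (1) → 5 ✓
Line 2: never (2), whispering (3) → 5 (expected 7)
Line 3: tender (2), branch (1), through (1), marsh (1) → 5 ✓

No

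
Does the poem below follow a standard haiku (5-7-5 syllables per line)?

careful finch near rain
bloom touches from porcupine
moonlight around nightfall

No

Line 1: careful (2), finch (1), near (1), rain (1) → 5 ✓
Line 2: bloom (1), touches (2), from (1), porcupine (3) → 7 ✓
Line 3: moonlight (2), around (2), nightfall (2) → 6 (expected 5)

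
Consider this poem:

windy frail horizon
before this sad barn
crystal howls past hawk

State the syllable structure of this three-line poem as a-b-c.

Line 1: "windy frail horizon": 2+1+3 = 6
Line 2: "before this sad barn": 2+1+1+1 = 5
Line 3: "crystal howls past hawk": 2+1+1+1 = 5

6-5-5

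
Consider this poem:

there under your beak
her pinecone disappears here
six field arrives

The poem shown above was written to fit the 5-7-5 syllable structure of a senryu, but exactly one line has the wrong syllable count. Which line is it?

Line 1: there(1) + under(2) + your(1) + beak(1) = 5 ✓
Line 2: her(1) + pinecone(2) + disappears(3) + here(1) = 7 ✓
Line 3: six(1) + field(1) + arrives(2) = 4 (expected 5)

Line 3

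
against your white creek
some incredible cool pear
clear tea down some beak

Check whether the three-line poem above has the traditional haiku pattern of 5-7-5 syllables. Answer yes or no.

Line 1: "against your white creek": 2+1+1+1 = 5 ✓
Line 2: "some incredible cool pear": 1+4+1+1 = 7 ✓
Line 3: "clear tea down some beak": 1+1+1+1+1 = 5 ✓

Yes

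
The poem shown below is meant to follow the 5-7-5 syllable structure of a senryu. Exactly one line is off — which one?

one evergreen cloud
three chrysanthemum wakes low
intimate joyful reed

Line 3

Line 1: one (1), evergreen (3), cloud (1) → 5 ✓
Line 2: three (1), chrysanthemum (4), wakes (1), low (1) → 7 ✓
Line 3: intimate (3), joyful (2), reed (1) → 6 (expected 5)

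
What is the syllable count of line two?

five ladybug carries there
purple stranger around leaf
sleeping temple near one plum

7

Line two: "purple stranger around leaf": 2+2+2+1 = 7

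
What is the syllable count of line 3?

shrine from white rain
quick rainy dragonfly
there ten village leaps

Line 3: there(1) + ten(1) + village(2) + leaps(1) = 5

5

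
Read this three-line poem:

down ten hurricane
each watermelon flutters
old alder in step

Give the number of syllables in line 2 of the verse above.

7

Line 2: each (1), watermelon (4), flutters (2) → 7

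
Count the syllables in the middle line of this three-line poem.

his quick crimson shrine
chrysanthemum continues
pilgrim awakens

7

The middle line: chrysanthemum(4) + continues(3) = 7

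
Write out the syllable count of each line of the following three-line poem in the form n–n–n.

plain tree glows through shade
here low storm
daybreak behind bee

Line 1: "plain tree glows through shade": 1+1+1+1+1 = 5
Line 2: "here low storm": 1+1+1 = 3
Line 3: "daybreak behind bee": 2+2+1 = 5

5–3–5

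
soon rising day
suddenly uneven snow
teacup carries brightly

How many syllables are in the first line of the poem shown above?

4

The first line: "soon rising day": 1+2+1 = 4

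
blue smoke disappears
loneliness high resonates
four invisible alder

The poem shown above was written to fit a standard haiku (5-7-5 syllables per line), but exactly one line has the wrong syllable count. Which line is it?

Line 1: blue(1) + smoke(1) + disappears(3) = 5 ✓
Line 2: loneliness(3) + high(1) + resonates(3) = 7 ✓
Line 3: four(1) + invisible(4) + alder(2) = 7 (expected 5)

Line 3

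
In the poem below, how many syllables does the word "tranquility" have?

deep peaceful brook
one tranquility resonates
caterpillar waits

4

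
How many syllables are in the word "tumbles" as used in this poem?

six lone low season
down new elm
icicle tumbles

2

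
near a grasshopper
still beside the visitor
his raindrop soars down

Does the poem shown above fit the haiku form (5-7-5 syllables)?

Line 1: near(1) + a(1) + grasshopper(3) = 5 ✓
Line 2: still(1) + beside(2) + the(1) + visitor(3) = 7 ✓
Line 3: his(1) + raindrop(2) + soars(1) + down(1) = 5 ✓

Yes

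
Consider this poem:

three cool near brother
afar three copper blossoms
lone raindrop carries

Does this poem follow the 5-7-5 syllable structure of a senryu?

Yes

Line 1: three (1), cool (1), near (1), brother (2) → 5 ✓
Line 2: afar (2), three (1), copper (2), blossoms (2) → 7 ✓
Line 3: lone (1), raindrop (2), carries (2) → 5 ✓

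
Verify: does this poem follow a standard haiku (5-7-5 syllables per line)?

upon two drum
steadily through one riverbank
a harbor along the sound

Line 1: upon(2) + two(1) + drum(1) = 4 (expected 5)
Line 2: steadily(3) + through(1) + one(1) + riverbank(3) = 8 (expected 7)
Line 3: a(1) + harbor(2) + along(2) + the(1) + sound(1) = 7 (expected 5)

No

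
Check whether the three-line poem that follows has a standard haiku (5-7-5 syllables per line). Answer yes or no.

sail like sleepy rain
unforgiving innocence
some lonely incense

Yes

Line 1: sail(1) + like(1) + sleepy(2) + rain(1) = 5 ✓
Line 2: unforgiving(4) + innocence(3) = 7 ✓
Line 3: some(1) + lonely(2) + incense(2) = 5 ✓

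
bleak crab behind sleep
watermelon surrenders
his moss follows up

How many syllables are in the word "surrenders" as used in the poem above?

"surrenders" has 3 syllables.

3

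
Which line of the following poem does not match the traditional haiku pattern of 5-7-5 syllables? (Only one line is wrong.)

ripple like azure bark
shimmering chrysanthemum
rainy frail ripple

Line 1

Line 1: ripple(2) + like(1) + azure(2) + bark(1) = 6 (expected 5)
Line 2: shimmering(3) + chrysanthemum(4) = 7 ✓
Line 3: rainy(2) + frail(1) + ripple(2) = 5 ✓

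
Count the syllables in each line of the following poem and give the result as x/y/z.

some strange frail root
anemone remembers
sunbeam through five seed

Line 1: "some strange frail root": 1+1+1+1 = 4
Line 2: "anemone remembers": 4+3 = 7
Line 3: "sunbeam through five seed": 2+1+1+1 = 5

4/7/5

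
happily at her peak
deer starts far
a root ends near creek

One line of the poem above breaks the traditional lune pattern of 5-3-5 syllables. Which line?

The first line

Line 1: happily (3), at (1), her (1), peak (1) → 6 (expected 5)
Line 2: deer (1), starts (1), far (1) → 3 ✓
Line 3: a (1), root (1), ends (1), near (1), creek (1) → 5 ✓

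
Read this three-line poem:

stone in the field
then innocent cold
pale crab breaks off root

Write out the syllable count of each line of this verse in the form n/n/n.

Line 1: "stone in the field": 1+1+1+1 = 4
Line 2: "then innocent cold": 1+3+1 = 5
Line 3: "pale crab breaks off root": 1+1+1+1+1 = 5

4/5/5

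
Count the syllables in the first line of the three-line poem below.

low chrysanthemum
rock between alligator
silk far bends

5

The first line: low (1), chrysanthemum (4) → 5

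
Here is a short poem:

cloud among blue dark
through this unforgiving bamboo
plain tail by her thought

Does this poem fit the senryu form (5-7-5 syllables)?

Line 1: cloud(1) + among(2) + blue(1) + dark(1) = 5 ✓
Line 2: through(1) + this(1) + unforgiving(4) + bamboo(2) = 8 (expected 7)
Line 3: plain(1) + tail(1) + by(1) + her(1) + thought(1) = 5 ✓

No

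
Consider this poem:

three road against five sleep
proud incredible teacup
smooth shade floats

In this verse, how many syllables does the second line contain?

The second line: proud(1) + incredible(4) + teacup(2) = 7

7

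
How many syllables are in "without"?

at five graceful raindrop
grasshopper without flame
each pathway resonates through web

2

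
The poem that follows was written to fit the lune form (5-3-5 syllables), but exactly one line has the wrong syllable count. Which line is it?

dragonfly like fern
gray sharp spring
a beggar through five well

Line 1: dragonfly(3) + like(1) + fern(1) = 5 ✓
Line 2: gray(1) + sharp(1) + spring(1) = 3 ✓
Line 3: a(1) + beggar(2) + through(1) + five(1) + well(1) = 6 (expected 5)

The third line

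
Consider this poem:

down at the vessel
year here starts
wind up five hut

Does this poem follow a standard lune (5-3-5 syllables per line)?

Line 1: down(1) + at(1) + the(1) + vessel(2) = 5 ✓
Line 2: year(1) + here(1) + starts(1) = 3 ✓
Line 3: wind(1) + up(1) + five(1) + hut(1) = 4 (expected 5)

No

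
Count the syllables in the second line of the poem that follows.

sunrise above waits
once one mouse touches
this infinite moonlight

The second line: "once one mouse touches": 1+1+1+2 = 5

5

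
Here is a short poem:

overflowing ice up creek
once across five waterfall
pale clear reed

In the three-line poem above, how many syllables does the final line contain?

3

The final line: "pale clear reed": 1+1+1 = 3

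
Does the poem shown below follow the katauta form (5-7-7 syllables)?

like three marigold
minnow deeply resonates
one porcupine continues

Yes

Line 1: like (1), three (1), marigold (3) → 5 ✓
Line 2: minnow (2), deeply (2), resonates (3) → 7 ✓
Line 3: one (1), porcupine (3), continues (3) → 7 ✓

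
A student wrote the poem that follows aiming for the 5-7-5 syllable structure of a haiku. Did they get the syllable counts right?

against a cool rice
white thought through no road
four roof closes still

Line 1: against(2) + a(1) + cool(1) + rice(1) = 5 ✓
Line 2: white(1) + thought(1) + through(1) + no(1) + road(1) = 5 (expected 7)
Line 3: four(1) + roof(1) + closes(2) + still(1) = 5 ✓

No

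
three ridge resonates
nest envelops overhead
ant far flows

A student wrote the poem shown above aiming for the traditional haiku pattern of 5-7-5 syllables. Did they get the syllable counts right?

No

Line 1: three(1) + ridge(1) + resonates(3) = 5 ✓
Line 2: nest(1) + envelops(3) + overhead(3) = 7 ✓
Line 3: ant(1) + far(1) + flows(1) = 3 (expected 5)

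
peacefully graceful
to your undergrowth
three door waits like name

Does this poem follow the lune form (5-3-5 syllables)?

Line 1: peacefully(3) + graceful(2) = 5 ✓
Line 2: to(1) + your(1) + undergrowth(3) = 5 (expected 3)
Line 3: three(1) + door(1) + waits(1) + like(1) + name(1) = 5 ✓

No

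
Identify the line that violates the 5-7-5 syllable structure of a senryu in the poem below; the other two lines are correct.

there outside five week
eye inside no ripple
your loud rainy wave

The second line

Line 1: there (1), outside (2), five (1), week (1) → 5 ✓
Line 2: eye (1), inside (2), no (1), ripple (2) → 6 (expected 7)
Line 3: your (1), loud (1), rainy (2), wave (1) → 5 ✓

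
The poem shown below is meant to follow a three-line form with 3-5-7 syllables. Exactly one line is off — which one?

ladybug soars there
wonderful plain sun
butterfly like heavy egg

Line 1: ladybug (3), soars (1), there (1) → 5 (expected 3)
Line 2: wonderful (3), plain (1), sun (1) → 5 ✓
Line 3: butterfly (3), like (1), heavy (2), egg (1) → 7 ✓

Line 1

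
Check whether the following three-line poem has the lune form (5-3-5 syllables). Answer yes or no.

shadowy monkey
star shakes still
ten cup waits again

Line 1: "shadowy monkey": 3+2 = 5 ✓
Line 2: "star shakes still": 1+1+1 = 3 ✓
Line 3: "ten cup waits again": 1+1+1+2 = 5 ✓

Yes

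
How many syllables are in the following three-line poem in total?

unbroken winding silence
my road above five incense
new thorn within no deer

20

Line 1: unbroken(3) + winding(2) + silence(2) = 7
Line 2: my(1) + road(1) + above(2) + five(1) + incense(2) = 7
Line 3: new(1) + thorn(1) + within(2) + no(1) + deer(1) = 6
Total: 7 + 7 + 6 = 20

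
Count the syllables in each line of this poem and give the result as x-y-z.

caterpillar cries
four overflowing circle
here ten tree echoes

Line 1: caterpillar(4) + cries(1) = 5
Line 2: four(1) + overflowing(4) + circle(2) = 7
Line 3: here(1) + ten(1) + tree(1) + echoes(2) = 5

5-7-5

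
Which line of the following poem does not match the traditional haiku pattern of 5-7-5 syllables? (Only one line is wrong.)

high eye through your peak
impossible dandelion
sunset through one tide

The second line

Line 1: high (1), eye (1), through (1), your (1), peak (1) → 5 ✓
Line 2: impossible (4), dandelion (4) → 8 (expected 7)
Line 3: sunset (2), through (1), one (1), tide (1) → 5 ✓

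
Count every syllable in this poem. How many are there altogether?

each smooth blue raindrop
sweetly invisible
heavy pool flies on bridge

Line 1: each(1) + smooth(1) + blue(1) + raindrop(2) = 5
Line 2: sweetly(2) + invisible(4) = 6
Line 3: heavy(2) + pool(1) + flies(1) + on(1) + bridge(1) = 6
Total: 5 + 6 + 6 = 17

17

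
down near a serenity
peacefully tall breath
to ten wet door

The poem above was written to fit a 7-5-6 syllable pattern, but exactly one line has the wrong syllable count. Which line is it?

Line 3

Line 1: down(1) + near(1) + a(1) + serenity(4) = 7 ✓
Line 2: peacefully(3) + tall(1) + breath(1) = 5 ✓
Line 3: to(1) + ten(1) + wet(1) + door(1) = 4 (expected 6)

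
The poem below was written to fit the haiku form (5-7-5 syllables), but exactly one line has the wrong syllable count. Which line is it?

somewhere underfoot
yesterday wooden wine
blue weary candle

Line 1: somewhere(2) + underfoot(3) = 5 ✓
Line 2: yesterday(3) + wooden(2) + wine(1) = 6 (expected 7)
Line 3: blue(1) + weary(2) + candle(2) = 5 ✓

Line 2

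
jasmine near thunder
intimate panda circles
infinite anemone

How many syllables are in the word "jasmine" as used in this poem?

2

"jasmine" has 2 syllables.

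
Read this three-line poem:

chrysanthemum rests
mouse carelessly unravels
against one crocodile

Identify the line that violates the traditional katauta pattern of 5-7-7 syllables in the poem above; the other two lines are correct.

Line 1: "chrysanthemum rests": 4+1 = 5 ✓
Line 2: "mouse carelessly unravels": 1+3+3 = 7 ✓
Line 3: "against one crocodile": 2+1+3 = 6 (expected 7)

Line 3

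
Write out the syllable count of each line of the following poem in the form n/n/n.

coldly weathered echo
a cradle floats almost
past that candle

Line 1: coldly (2), weathered (2), echo (2) → 6
Line 2: a (1), cradle (2), floats (1), almost (2) → 6
Line 3: past (1), that (1), candle (2) → 4

6/6/4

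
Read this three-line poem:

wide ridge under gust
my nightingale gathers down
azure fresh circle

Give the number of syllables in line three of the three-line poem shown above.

5

Line three: "azure fresh circle": 2+1+2 = 5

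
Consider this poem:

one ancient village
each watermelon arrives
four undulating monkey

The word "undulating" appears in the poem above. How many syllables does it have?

"undulating" has 4 syllables.

4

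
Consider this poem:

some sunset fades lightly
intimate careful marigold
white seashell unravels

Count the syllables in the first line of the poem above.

The first line: some(1) + sunset(2) + fades(1) + lightly(2) = 6

6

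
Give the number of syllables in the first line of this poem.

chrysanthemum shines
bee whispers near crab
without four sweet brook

The first line: chrysanthemum(4) + shines(1) = 5

5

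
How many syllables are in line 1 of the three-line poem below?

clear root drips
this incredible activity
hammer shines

3

Line 1: clear(1) + root(1) + drips(1) = 3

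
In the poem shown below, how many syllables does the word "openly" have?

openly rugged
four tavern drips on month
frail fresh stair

3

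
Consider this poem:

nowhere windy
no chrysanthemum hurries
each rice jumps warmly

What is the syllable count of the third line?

The third line: each(1) + rice(1) + jumps(1) + warmly(2) = 5

5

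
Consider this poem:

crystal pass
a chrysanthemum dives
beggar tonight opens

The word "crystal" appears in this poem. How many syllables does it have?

2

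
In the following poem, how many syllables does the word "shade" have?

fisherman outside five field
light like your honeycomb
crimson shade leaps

1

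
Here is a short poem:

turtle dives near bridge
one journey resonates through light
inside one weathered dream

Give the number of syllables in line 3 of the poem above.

Line 3: "inside one weathered dream": 2+1+2+1 = 6

6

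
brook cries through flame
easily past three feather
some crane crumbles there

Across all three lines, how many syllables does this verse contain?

16

Line 1: brook(1) + cries(1) + through(1) + flame(1) = 4
Line 2: easily(3) + past(1) + three(1) + feather(2) = 7
Line 3: some(1) + crane(1) + crumbles(2) + there(1) = 5
Total: 4 + 7 + 5 = 16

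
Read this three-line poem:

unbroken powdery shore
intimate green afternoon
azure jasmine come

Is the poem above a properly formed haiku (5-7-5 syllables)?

Line 1: unbroken(3) + powdery(3) + shore(1) = 7 (expected 5)
Line 2: intimate(3) + green(1) + afternoon(3) = 7 ✓
Line 3: azure(2) + jasmine(2) + come(1) = 5 ✓

No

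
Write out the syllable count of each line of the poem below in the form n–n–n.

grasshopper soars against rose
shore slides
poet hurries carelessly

Line 1: "grasshopper soars against rose": 3+1+2+1 = 7
Line 2: "shore slides": 1+1 = 2
Line 3: "poet hurries carelessly": 2+2+3 = 7

7–2–7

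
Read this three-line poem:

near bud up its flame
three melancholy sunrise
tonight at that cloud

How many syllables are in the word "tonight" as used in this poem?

2

"tonight" has 2 syllables.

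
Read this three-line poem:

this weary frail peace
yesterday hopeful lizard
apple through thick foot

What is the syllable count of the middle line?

The middle line: "yesterday hopeful lizard": 3+2+2 = 7

7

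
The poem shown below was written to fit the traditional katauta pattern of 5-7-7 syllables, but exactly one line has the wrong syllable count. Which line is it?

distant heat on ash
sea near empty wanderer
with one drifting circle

Line 1: distant(2) + heat(1) + on(1) + ash(1) = 5 ✓
Line 2: sea(1) + near(1) + empty(2) + wanderer(3) = 7 ✓
Line 3: with(1) + one(1) + drifting(2) + circle(2) = 6 (expected 7)

The third line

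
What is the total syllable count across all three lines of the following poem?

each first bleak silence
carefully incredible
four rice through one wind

Line 1: each (1), first (1), bleak (1), silence (2) → 5
Line 2: carefully (3), incredible (4) → 7
Line 3: four (1), rice (1), through (1), one (1), wind (1) → 5
Total: 5 + 7 + 5 = 17

17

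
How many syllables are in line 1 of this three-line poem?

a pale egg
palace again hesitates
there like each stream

3

Line 1: a (1), pale (1), egg (1) → 3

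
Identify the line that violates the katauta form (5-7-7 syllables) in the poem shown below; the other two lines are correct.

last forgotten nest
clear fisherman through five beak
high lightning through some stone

Line 3

Line 1: "last forgotten nest": 1+3+1 = 5 ✓
Line 2: "clear fisherman through five beak": 1+3+1+1+1 = 7 ✓
Line 3: "high lightning through some stone": 1+2+1+1+1 = 6 (expected 7)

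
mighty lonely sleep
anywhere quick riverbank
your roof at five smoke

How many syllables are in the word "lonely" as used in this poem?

"lonely" has 2 syllables.

2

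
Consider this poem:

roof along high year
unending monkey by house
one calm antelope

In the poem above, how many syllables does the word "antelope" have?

"antelope" has 3 syllables.

3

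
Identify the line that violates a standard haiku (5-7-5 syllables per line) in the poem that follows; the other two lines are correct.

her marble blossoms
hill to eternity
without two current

Line 1: "her marble blossoms": 1+2+2 = 5 ✓
Line 2: "hill to eternity": 1+1+4 = 6 (expected 7)
Line 3: "without two current": 2+1+2 = 5 ✓

The second line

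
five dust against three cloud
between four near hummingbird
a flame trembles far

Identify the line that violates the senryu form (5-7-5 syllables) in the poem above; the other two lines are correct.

Line 1: "five dust against three cloud": 1+1+2+1+1 = 6 (expected 5)
Line 2: "between four near hummingbird": 2+1+1+3 = 7 ✓
Line 3: "a flame trembles far": 1+1+2+1 = 5 ✓

The first line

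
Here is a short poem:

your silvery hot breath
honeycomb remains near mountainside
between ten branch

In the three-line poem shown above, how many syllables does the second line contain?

9

The second line: honeycomb (3), remains (2), near (1), mountainside (3) → 9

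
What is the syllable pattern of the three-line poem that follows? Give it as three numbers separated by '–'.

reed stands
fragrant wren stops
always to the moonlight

Line 1: reed(1) + stands(1) = 2
Line 2: fragrant(2) + wren(1) + stops(1) = 4
Line 3: always(2) + to(1) + the(1) + moonlight(2) = 6

2–4–6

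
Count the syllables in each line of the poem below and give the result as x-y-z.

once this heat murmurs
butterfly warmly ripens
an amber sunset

Line 1: once (1), this (1), heat (1), murmurs (2) → 5
Line 2: butterfly (3), warmly (2), ripens (2) → 7
Line 3: an (1), amber (2), sunset (2) → 5

5-7-5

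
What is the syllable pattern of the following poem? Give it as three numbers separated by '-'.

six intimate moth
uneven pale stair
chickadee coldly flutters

Line 1: six (1), intimate (3), moth (1) → 5
Line 2: uneven (3), pale (1), stair (1) → 5
Line 3: chickadee (3), coldly (2), flutters (2) → 7

5-5-7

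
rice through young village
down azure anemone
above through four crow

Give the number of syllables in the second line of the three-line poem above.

7

The second line: down (1), azure (2), anemone (4) → 7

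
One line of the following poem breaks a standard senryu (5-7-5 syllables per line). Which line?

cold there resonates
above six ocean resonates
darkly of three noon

The second line

Line 1: cold (1), there (1), resonates (3) → 5 ✓
Line 2: above (2), six (1), ocean (2), resonates (3) → 8 (expected 7)
Line 3: darkly (2), of (1), three (1), noon (1) → 5 ✓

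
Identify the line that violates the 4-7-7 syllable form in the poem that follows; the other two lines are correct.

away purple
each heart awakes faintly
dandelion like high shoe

Line 1: away(2) + purple(2) = 4 ✓
Line 2: each(1) + heart(1) + awakes(2) + faintly(2) = 6 (expected 7)
Line 3: dandelion(4) + like(1) + high(1) + shoe(1) = 7 ✓

Line 2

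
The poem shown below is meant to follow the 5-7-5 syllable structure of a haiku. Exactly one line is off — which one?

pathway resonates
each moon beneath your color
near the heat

Line 1: pathway (2), resonates (3) → 5 ✓
Line 2: each (1), moon (1), beneath (2), your (1), color (2) → 7 ✓
Line 3: near (1), the (1), heat (1) → 3 (expected 5)

Line 3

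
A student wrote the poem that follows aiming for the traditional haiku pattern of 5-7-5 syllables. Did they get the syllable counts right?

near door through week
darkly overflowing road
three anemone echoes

No

Line 1: near(1) + door(1) + through(1) + week(1) = 4 (expected 5)
Line 2: darkly(2) + overflowing(4) + road(1) = 7 ✓
Line 3: three(1) + anemone(4) + echoes(2) = 7 (expected 5)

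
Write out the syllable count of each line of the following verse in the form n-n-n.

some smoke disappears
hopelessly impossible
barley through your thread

Line 1: "some smoke disappears": 1+1+3 = 5
Line 2: "hopelessly impossible": 3+4 = 7
Line 3: "barley through your thread": 2+1+1+1 = 5

5-7-5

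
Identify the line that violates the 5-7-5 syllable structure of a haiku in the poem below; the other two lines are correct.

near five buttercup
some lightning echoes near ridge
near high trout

The third line

Line 1: near (1), five (1), buttercup (3) → 5 ✓
Line 2: some (1), lightning (2), echoes (2), near (1), ridge (1) → 7 ✓
Line 3: near (1), high (1), trout (1) → 3 (expected 5)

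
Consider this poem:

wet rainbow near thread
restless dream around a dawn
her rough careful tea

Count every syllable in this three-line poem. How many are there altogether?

17

Line 1: wet(1) + rainbow(2) + near(1) + thread(1) = 5
Line 2: restless(2) + dream(1) + around(2) + a(1) + dawn(1) = 7
Line 3: her(1) + rough(1) + careful(2) + tea(1) = 5
Total: 5 + 7 + 5 = 17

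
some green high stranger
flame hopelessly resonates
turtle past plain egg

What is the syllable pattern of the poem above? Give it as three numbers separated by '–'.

5–7–5

Line 1: some (1), green (1), high (1), stranger (2) → 5
Line 2: flame (1), hopelessly (3), resonates (3) → 7
Line 3: turtle (2), past (1), plain (1), egg (1) → 5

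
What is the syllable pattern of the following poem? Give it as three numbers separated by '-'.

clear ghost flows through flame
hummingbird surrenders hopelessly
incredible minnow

Line 1: clear(1) + ghost(1) + flows(1) + through(1) + flame(1) = 5
Line 2: hummingbird(3) + surrenders(3) + hopelessly(3) = 9
Line 3: incredible(4) + minnow(2) = 6

5-9-6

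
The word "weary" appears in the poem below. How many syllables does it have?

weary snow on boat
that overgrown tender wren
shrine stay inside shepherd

2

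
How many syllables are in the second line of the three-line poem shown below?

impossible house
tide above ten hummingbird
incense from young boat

The second line: tide (1), above (2), ten (1), hummingbird (3) → 7

7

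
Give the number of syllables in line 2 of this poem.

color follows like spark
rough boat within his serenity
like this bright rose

9

Line 2: rough (1), boat (1), within (2), his (1), serenity (4) → 9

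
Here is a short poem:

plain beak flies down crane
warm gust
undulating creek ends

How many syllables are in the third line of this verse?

6

The third line: undulating (4), creek (1), ends (1) → 6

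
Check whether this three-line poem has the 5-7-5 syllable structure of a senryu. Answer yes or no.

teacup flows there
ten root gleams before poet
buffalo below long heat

Line 1: teacup(2) + flows(1) + there(1) = 4 (expected 5)
Line 2: ten(1) + root(1) + gleams(1) + before(2) + poet(2) = 7 ✓
Line 3: buffalo(3) + below(2) + long(1) + heat(1) = 7 (expected 5)

No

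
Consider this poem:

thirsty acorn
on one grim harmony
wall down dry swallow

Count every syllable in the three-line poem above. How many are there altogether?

15

Line 1: thirsty (2), acorn (2) → 4
Line 2: on (1), one (1), grim (1), harmony (3) → 6
Line 3: wall (1), down (1), dry (1), swallow (2) → 5
Total: 4 + 6 + 5 = 15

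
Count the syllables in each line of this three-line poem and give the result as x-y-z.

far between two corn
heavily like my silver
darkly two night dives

5-7-5

Line 1: far(1) + between(2) + two(1) + corn(1) = 5
Line 2: heavily(3) + like(1) + my(1) + silver(2) = 7
Line 3: darkly(2) + two(1) + night(1) + dives(1) = 5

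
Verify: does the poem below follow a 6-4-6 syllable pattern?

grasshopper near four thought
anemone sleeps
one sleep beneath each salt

Line 1: grasshopper (3), near (1), four (1), thought (1) → 6 ✓
Line 2: anemone (4), sleeps (1) → 5 (expected 4)
Line 3: one (1), sleep (1), beneath (2), each (1), salt (1) → 6 ✓

No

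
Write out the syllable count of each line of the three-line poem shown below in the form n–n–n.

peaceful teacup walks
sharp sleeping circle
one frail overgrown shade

5–5–6

Line 1: "peaceful teacup walks": 2+2+1 = 5
Line 2: "sharp sleeping circle": 1+2+2 = 5
Line 3: "one frail overgrown shade": 1+1+3+1 = 6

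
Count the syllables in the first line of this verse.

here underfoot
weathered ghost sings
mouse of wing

The first line: "here underfoot": 1+3 = 4

4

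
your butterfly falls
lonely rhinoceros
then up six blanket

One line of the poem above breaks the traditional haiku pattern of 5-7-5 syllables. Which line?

Line 1: your (1), butterfly (3), falls (1) → 5 ✓
Line 2: lonely (2), rhinoceros (4) → 6 (expected 7)
Line 3: then (1), up (1), six (1), blanket (2) → 5 ✓

The second line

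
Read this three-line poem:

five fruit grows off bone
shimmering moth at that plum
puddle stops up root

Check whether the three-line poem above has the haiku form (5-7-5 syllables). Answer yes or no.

Line 1: "five fruit grows off bone": 1+1+1+1+1 = 5 ✓
Line 2: "shimmering moth at that plum": 3+1+1+1+1 = 7 ✓
Line 3: "puddle stops up root": 2+1+1+1 = 5 ✓

Yes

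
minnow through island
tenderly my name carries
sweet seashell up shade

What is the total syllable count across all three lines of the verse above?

17

Line 1: "minnow through island": 2+1+2 = 5
Line 2: "tenderly my name carries": 3+1+1+2 = 7
Line 3: "sweet seashell up shade": 1+2+1+1 = 5
Total: 5 + 7 + 5 = 17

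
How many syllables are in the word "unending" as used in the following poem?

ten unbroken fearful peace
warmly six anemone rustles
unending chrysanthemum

3

"unending" has 3 syllables.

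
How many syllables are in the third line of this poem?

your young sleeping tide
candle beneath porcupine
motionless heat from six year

The third line: "motionless heat from six year": 3+1+1+1+1 = 7

7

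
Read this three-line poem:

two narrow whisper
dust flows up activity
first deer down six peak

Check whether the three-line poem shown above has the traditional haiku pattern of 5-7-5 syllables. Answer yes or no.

Line 1: two (1), narrow (2), whisper (2) → 5 ✓
Line 2: dust (1), flows (1), up (1), activity (4) → 7 ✓
Line 3: first (1), deer (1), down (1), six (1), peak (1) → 5 ✓

Yes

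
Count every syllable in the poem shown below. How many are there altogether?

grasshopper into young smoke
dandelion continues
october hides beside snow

21

Line 1: grasshopper(3) + into(2) + young(1) + smoke(1) = 7
Line 2: dandelion(4) + continues(3) = 7
Line 3: october(3) + hides(1) + beside(2) + snow(1) = 7
Total: 7 + 7 + 7 = 21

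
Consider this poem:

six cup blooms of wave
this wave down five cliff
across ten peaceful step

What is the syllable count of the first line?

5

The first line: six (1), cup (1), blooms (1), of (1), wave (1) → 5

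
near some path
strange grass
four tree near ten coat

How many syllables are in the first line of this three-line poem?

The first line: "near some path": 1+1+1 = 3

3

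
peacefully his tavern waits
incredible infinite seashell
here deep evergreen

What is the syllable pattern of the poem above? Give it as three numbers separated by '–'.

Line 1: peacefully (3), his (1), tavern (2), waits (1) → 7
Line 2: incredible (4), infinite (3), seashell (2) → 9
Line 3: here (1), deep (1), evergreen (3) → 5

7–9–5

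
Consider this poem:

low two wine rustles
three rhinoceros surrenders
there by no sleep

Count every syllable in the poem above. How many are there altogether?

Line 1: "low two wine rustles": 1+1+1+2 = 5
Line 2: "three rhinoceros surrenders": 1+4+3 = 8
Line 3: "there by no sleep": 1+1+1+1 = 4
Total: 5 + 8 + 4 = 17

17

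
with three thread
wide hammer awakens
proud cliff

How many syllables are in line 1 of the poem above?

Line 1: with (1), three (1), thread (1) → 3

3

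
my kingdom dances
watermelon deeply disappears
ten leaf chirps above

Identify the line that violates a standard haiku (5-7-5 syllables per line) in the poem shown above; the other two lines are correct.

The second line

Line 1: my (1), kingdom (2), dances (2) → 5 ✓
Line 2: watermelon (4), deeply (2), disappears (3) → 9 (expected 7)
Line 3: ten (1), leaf (1), chirps (1), above (2) → 5 ✓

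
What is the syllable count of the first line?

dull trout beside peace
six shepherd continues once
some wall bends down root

The first line: dull(1) + trout(1) + beside(2) + peace(1) = 5

5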